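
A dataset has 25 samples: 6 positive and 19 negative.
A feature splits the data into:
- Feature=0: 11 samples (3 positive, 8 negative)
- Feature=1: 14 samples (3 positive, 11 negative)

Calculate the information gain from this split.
0.0033 bits

Information Gain = H(Y) - H(Y|Feature)

Before split:
P(positive) = 6/25 = 0.2400
H(Y) = 0.7950 bits

After split:
Feature=0: H = 0.8454 bits (weight = 11/25)
Feature=1: H = 0.7496 bits (weight = 14/25)
H(Y|Feature) = (11/25)×0.8454 + (14/25)×0.7496 = 0.7917 bits

Information Gain = 0.7950 - 0.7917 = 0.0033 bits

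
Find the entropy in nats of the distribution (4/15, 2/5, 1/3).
1.0852 nats

Shannon entropy is H(X) = -Σ p(x) log p(x).

For P = (4/15, 2/5, 1/3):
H = -4/15 × log_e(4/15) -2/5 × log_e(2/5) -1/3 × log_e(1/3)
H = 1.0852 nats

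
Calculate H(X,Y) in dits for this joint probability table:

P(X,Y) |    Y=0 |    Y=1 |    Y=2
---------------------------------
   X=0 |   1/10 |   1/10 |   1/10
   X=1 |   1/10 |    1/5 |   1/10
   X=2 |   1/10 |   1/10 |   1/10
0.9398 dits

Joint entropy is H(X,Y) = -Σ_{x,y} p(x,y) log p(x,y).

Summing over all non-zero entries:
H(X,Y) = -[1/10·log_10(1/10) + 1/10·log_10(1/10) + 1/10·log_10(1/10) + 1/10·log_10(1/10) + 1/5·log_10(1/5) + 1/10·log_10(1/10) + 1/10·log_10(1/10) + 1/10·log_10(1/10) + 1/10·log_10(1/10)]
H(X,Y) = 0.9398 dits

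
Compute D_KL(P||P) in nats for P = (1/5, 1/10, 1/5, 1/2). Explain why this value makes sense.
0.0000 nats

KL divergence satisfies the Gibbs inequality: D_KL(P||Q) ≥ 0 for all distributions P, Q.

D_KL(P||Q) = Σ p(x) log(p(x)/q(x))
Each term is p(x) × log_e(p(x)/p(x)) = p(x) × log_e(1) = 0, so the sum is 0.
D_KL(P||Q) = 0.0000 nats

When P = Q, the KL divergence is exactly 0, as there is no 'divergence' between identical distributions.

This non-negativity is a fundamental property: relative entropy cannot be negative because it measures how different Q is from P.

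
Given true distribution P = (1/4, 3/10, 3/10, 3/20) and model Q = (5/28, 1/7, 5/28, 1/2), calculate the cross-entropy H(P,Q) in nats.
1.6353 nats

Cross-entropy: H(P,Q) = -Σ p(x) log q(x)

Alternatively: H(P,Q) = H(P) + D_KL(P||Q)
H(P) = 1.3535 nats
D_KL(P||Q) = 0.2817 nats

H(P,Q) = 1.3535 + 0.2817 = 1.6353 nats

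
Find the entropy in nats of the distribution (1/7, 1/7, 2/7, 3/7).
1.2770 nats

Shannon entropy is H(X) = -Σ p(x) log p(x).

For P = (1/7, 1/7, 2/7, 3/7):
H = -1/7 × log_e(1/7) -1/7 × log_e(1/7) -2/7 × log_e(2/7) -3/7 × log_e(3/7)
H = 1.2770 nats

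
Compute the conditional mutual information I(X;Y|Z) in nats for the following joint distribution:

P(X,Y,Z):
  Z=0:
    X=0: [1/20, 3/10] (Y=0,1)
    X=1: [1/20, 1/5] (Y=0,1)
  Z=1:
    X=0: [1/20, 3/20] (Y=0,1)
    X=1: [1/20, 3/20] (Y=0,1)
0.0017 nats

Conditional mutual information: I(X;Y|Z) = H(X|Z) + H(Y|Z) - H(X,Y|Z)

H(Z) = 0.6730
H(X,Z) = 1.3578 → H(X|Z) = 0.6848
H(Y,Z) = 1.1683 → H(Y|Z) = 0.4953
H(X,Y,Z) = 1.8514 → H(X,Y|Z) = 1.1784

I(X;Y|Z) = 0.6848 + 0.4953 - 1.1784 = 0.0017 nats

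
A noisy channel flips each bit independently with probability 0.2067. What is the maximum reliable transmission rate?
0.2649 bits

For a binary symmetric channel (BSC) with error probability p:
Capacity C = 1 - H(p) bits per symbol

where H(p) = -p log₂(p) - (1-p) log₂(1-p) is the binary entropy function.

H(0.2067) = 0.7351 bits
C = 1 - 0.7351 = 0.2649 bits per symbol

This means we can reliably transmit up to 0.2649 bits of information per channel use.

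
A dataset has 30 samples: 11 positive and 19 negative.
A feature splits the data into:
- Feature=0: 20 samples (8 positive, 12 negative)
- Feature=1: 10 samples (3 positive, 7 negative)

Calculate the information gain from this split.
0.0070 bits

Information Gain = H(Y) - H(Y|Feature)

Before split:
P(positive) = 11/30 = 0.3667
H(Y) = 0.9481 bits

After split:
Feature=0: H = 0.9710 bits (weight = 20/30)
Feature=1: H = 0.8813 bits (weight = 10/30)
H(Y|Feature) = (20/30)×0.9710 + (10/30)×0.8813 = 0.9411 bits

Information Gain = 0.9481 - 0.9411 = 0.0070 bits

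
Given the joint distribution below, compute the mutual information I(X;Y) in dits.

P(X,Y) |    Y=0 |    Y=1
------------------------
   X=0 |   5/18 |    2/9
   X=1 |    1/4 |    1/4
0.0007 dits

Mutual information: I(X;Y) = H(X) + H(Y) - H(X,Y)

Marginals:
P(X) = (1/2, 1/2), H(X) = 0.3010 dits
P(Y) = (19/36, 17/36), H(Y) = 0.3004 dits

Joint entropy: H(X,Y) = 0.6007 dits

I(X;Y) = 0.3010 + 0.3004 - 0.6007 = 0.0007 dits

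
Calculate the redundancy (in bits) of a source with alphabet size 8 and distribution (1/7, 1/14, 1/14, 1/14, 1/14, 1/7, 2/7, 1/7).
0.1926 bits

Redundancy measures how far a source is from maximum entropy:
R = H_max - H(X)

Maximum entropy for 8 symbols: H_max = log_2(8) = 3.0000 bits
Actual entropy: H(X) = 2.8074 bits
Redundancy: R = 3.0000 - 2.8074 = 0.1926 bits

This redundancy represents potential for compression: the source could be compressed by 0.1926 bits per symbol.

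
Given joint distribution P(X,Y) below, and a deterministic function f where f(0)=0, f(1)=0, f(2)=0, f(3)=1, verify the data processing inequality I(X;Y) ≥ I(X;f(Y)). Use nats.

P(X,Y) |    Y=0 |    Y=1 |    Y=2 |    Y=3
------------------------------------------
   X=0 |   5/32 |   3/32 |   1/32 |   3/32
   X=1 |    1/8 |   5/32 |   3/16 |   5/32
I(X;Y) = 0.0479, I(X;f(Y)) = 0.0000, inequality holds: 0.0479 ≥ 0.0000

Data Processing Inequality: For any Markov chain X → Y → Z, we have I(X;Y) ≥ I(X;Z).

Here Z = f(Y) is a deterministic function of Y, forming X → Y → Z.

Original I(X;Y) = 0.0479 nats

After applying f:
P(X,Z) where Z=f(Y):
- P(X,Z=0) = P(X,Y=0) + P(X,Y=1) + P(X,Y=2)
- P(X,Z=1) = P(X,Y=3)

I(X;Z) = I(X;f(Y)) = 0.0000 nats

Verification: 0.0479 ≥ 0.0000 ✓

Information cannot be created by processing; the function f can only lose information about X.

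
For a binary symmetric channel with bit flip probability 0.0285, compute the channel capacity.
0.8132 bits

For a binary symmetric channel (BSC) with error probability p:
Capacity C = 1 - H(p) bits per symbol

where H(p) = -p log₂(p) - (1-p) log₂(1-p) is the binary entropy function.

H(0.0285) = 0.1868 bits
C = 1 - 0.1868 = 0.8132 bits per symbol

This means we can reliably transmit up to 0.8132 bits of information per channel use.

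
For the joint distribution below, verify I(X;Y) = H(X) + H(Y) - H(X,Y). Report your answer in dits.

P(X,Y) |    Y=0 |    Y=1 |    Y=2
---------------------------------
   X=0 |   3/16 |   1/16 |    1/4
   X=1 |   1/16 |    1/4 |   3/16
I(X;Y) = 0.0423 dits

Mutual information has multiple equivalent forms:
- I(X;Y) = H(X) - H(X|Y)
- I(X;Y) = H(Y) - H(Y|X)
- I(X;Y) = H(X) + H(Y) - H(X,Y)

Computing all quantities:
H(X) = 0.3010, H(Y) = 0.4654, H(X,Y) = 0.7242
H(X|Y) = 0.2587, H(Y|X) = 0.4231

Verification:
H(X) - H(X|Y) = 0.3010 - 0.2587 = 0.0423
H(Y) - H(Y|X) = 0.4654 - 0.4231 = 0.0423
H(X) + H(Y) - H(X,Y) = 0.3010 + 0.4654 - 0.7242 = 0.0423

All forms give I(X;Y) = 0.0423 dits. ✓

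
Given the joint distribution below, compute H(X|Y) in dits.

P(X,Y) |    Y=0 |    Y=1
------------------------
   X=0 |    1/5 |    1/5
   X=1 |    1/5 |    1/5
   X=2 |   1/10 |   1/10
0.4581 dits

Using the chain rule: H(X|Y) = H(X,Y) - H(Y)

First, compute H(X,Y) = 0.7592 dits

Marginal P(Y) = (1/2, 1/2)
H(Y) = 0.3010 dits

H(X|Y) = H(X,Y) - H(Y) = 0.7592 - 0.3010 = 0.4581 dits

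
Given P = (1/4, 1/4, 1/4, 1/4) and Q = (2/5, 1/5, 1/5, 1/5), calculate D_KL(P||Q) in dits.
0.0217 dits

KL divergence: D_KL(P||Q) = Σ p(x) log(p(x)/q(x))

Computing term by term:
  x=0: 1/4 × log_10[(1/4)/(2/5)] = 1/4 × -0.2041 = -0.0510
  x=1: 1/4 × log_10[(1/4)/(1/5)] = 1/4 × 0.0969 = 0.0242
  x=2: 1/4 × log_10[(1/4)/(1/5)] = 1/4 × 0.0969 = 0.0242
  x=3: 1/4 × log_10[(1/4)/(1/5)] = 1/4 × 0.0969 = 0.0242

D_KL(P||Q) = 0.0217 dits

Note: KL divergence is always non-negative and equals 0 iff P = Q.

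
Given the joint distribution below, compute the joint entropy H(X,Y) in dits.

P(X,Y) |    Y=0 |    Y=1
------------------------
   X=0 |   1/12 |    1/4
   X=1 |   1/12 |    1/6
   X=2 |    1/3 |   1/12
0.7090 dits

Joint entropy is H(X,Y) = -Σ_{x,y} p(x,y) log p(x,y).

Summing over all non-zero entries:
H(X,Y) = -[1/12·log_10(1/12) + 1/4·log_10(1/4) + 1/12·log_10(1/12) + 1/6·log_10(1/6) + 1/3·log_10(1/3) + 1/12·log_10(1/12)]
H(X,Y) = 0.7090 dits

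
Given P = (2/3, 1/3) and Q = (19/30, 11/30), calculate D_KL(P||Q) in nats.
0.0024 nats

KL divergence: D_KL(P||Q) = Σ p(x) log(p(x)/q(x))

Computing term by term:
  x=0: 2/3 × log_e[(2/3)/(19/30)] = 2/3 × 0.0513 = 0.0342
  x=1: 1/3 × log_e[(1/3)/(11/30)] = 1/3 × -0.0953 = -0.0318

D_KL(P||Q) = 0.0024 nats

Note: KL divergence is always non-negative and equals 0 iff P = Q.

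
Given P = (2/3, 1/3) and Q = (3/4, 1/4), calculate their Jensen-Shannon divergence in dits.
0.0018 dits

Jensen-Shannon divergence is:
JSD(P||Q) = 0.5 × D_KL(P||M) + 0.5 × D_KL(Q||M)
where M = 0.5 × (P + Q) is the mixture distribution.

M = 0.5 × (2/3, 1/3) + 0.5 × (3/4, 1/4) = (17/24, 7/24)

D_KL(P||M) = 0.0018 dits
D_KL(Q||M) = 0.0019 dits

JSD(P||Q) = 0.5 × 0.0018 + 0.5 × 0.0019 = 0.0018 dits

Unlike KL divergence, JSD is symmetric and bounded: 0 ≤ JSD ≤ log(2).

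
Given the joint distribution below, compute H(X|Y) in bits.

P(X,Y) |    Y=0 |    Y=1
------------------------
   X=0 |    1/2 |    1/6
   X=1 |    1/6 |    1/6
0.8742 bits

Using the chain rule: H(X|Y) = H(X,Y) - H(Y)

First, compute H(X,Y) = 1.7925 bits

Marginal P(Y) = (2/3, 1/3)
H(Y) = 0.9183 bits

H(X|Y) = H(X,Y) - H(Y) = 1.7925 - 0.9183 = 0.8742 bits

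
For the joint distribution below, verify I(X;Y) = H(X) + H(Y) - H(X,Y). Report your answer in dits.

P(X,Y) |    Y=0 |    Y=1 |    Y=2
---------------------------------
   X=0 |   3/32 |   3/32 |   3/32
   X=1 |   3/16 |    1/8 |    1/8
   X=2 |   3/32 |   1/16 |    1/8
I(X;Y) = 0.0053 dits

Mutual information has multiple equivalent forms:
- I(X;Y) = H(X) - H(X|Y)
- I(X;Y) = H(Y) - H(Y|X)
- I(X;Y) = H(X) + H(Y) - H(X,Y)

Computing all quantities:
H(X) = 0.4670, H(Y) = 0.4741, H(X,Y) = 0.9357
H(X|Y) = 0.4616, H(Y|X) = 0.4688

Verification:
H(X) - H(X|Y) = 0.4670 - 0.4616 = 0.0053
H(Y) - H(Y|X) = 0.4741 - 0.4688 = 0.0053
H(X) + H(Y) - H(X,Y) = 0.4670 + 0.4741 - 0.9357 = 0.0053

All forms give I(X;Y) = 0.0053 dits. ✓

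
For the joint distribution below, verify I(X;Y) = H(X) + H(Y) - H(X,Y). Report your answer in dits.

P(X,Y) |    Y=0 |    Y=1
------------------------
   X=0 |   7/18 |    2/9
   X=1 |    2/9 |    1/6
I(X;Y) = 0.0009 dits

Mutual information has multiple equivalent forms:
- I(X;Y) = H(X) - H(X|Y)
- I(X;Y) = H(Y) - H(Y|X)
- I(X;Y) = H(X) + H(Y) - H(X,Y)

Computing all quantities:
H(X) = 0.2902, H(Y) = 0.2902, H(X,Y) = 0.5795
H(X|Y) = 0.2893, H(Y|X) = 0.2893

Verification:
H(X) - H(X|Y) = 0.2902 - 0.2893 = 0.0009
H(Y) - H(Y|X) = 0.2902 - 0.2893 = 0.0009
H(X) + H(Y) - H(X,Y) = 0.2902 + 0.2902 - 0.5795 = 0.0009

All forms give I(X;Y) = 0.0009 dits. ✓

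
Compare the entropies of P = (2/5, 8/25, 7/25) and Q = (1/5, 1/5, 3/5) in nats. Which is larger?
P

Computing entropies in nats:
H(P) = 1.0876
H(Q) = 0.9503

Distribution P has higher entropy.

Intuition: The distribution closer to uniform (more spread out) has higher entropy.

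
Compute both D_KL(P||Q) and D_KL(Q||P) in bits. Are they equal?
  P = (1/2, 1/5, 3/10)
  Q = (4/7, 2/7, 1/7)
D_KL(P||Q) = 0.1219, D_KL(Q||P) = 0.1042

KL divergence is not symmetric: D_KL(P||Q) ≠ D_KL(Q||P) in general.

D_KL(P||Q) = 0.1219 bits
D_KL(Q||P) = 0.1042 bits

No, they are not equal!

This asymmetry is why KL divergence is not a true distance metric.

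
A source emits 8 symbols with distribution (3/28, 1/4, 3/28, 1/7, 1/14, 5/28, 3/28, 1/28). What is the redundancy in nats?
0.1218 nats

Redundancy measures how far a source is from maximum entropy:
R = H_max - H(X)

Maximum entropy for 8 symbols: H_max = log_e(8) = 2.0794 nats
Actual entropy: H(X) = 1.9576 nats
Redundancy: R = 2.0794 - 1.9576 = 0.1218 nats

This redundancy represents potential for compression: the source could be compressed by 0.1218 nats per symbol.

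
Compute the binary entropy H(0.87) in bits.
0.5574 bits

The binary entropy function is:
H(p) = -p log(p) - (1-p) log(1-p)

H(0.87) = -0.87 × log_2(0.87) - 0.13 × log_2(0.13)
H(0.87) = 0.5574 bits

Note: Binary entropy is maximized at p=0.5 (H=1 bit) and minimized at p=0 or p=1 (H=0).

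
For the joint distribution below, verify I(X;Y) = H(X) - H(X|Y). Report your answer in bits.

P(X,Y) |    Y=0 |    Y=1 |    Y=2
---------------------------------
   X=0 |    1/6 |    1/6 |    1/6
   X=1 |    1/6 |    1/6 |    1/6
I(X;Y) = 0.0000 bits

Mutual information has multiple equivalent forms:
- I(X;Y) = H(X) - H(X|Y)
- I(X;Y) = H(Y) - H(Y|X)
- I(X;Y) = H(X) + H(Y) - H(X,Y)

Computing all quantities:
H(X) = 1.0000, H(Y) = 1.5850, H(X,Y) = 2.5850
H(X|Y) = 1.0000, H(Y|X) = 1.5850

Verification:
H(X) - H(X|Y) = 1.0000 - 1.0000 = 0.0000
H(Y) - H(Y|X) = 1.5850 - 1.5850 = 0.0000
H(X) + H(Y) - H(X,Y) = 1.0000 + 1.5850 - 2.5850 = 0.0000

All forms give I(X;Y) = 0.0000 bits. ✓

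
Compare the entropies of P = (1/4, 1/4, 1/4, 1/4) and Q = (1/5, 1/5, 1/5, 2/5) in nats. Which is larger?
P

Computing entropies in nats:
H(P) = 1.3863
H(Q) = 1.3322

Distribution P has higher entropy.

Intuition: The distribution closer to uniform (more spread out) has higher entropy.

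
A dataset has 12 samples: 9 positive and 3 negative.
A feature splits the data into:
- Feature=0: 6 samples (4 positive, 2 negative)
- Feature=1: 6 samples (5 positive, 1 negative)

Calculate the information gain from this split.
0.0271 bits

Information Gain = H(Y) - H(Y|Feature)

Before split:
P(positive) = 9/12 = 0.7500
H(Y) = 0.8113 bits

After split:
Feature=0: H = 0.9183 bits (weight = 6/12)
Feature=1: H = 0.6500 bits (weight = 6/12)
H(Y|Feature) = (6/12)×0.9183 + (6/12)×0.6500 = 0.7842 bits

Information Gain = 0.8113 - 0.7842 = 0.0271 bits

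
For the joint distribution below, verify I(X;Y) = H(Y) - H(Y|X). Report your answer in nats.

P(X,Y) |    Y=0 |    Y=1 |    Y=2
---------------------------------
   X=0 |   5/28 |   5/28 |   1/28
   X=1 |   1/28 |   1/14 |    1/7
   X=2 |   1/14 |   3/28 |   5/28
I(X;Y) = 0.1195 nats

Mutual information has multiple equivalent forms:
- I(X;Y) = H(X) - H(X|Y)
- I(X;Y) = H(Y) - H(Y|X)
- I(X;Y) = H(X) + H(Y) - H(X,Y)

Computing all quantities:
H(X) = 1.0813, H(Y) = 1.0934, H(X,Y) = 2.0552
H(X|Y) = 0.9619, H(Y|X) = 0.9739

Verification:
H(X) - H(X|Y) = 1.0813 - 0.9619 = 0.1195
H(Y) - H(Y|X) = 1.0934 - 0.9739 = 0.1195
H(X) + H(Y) - H(X,Y) = 1.0813 + 1.0934 - 2.0552 = 0.1195

All forms give I(X;Y) = 0.1195 nats. ✓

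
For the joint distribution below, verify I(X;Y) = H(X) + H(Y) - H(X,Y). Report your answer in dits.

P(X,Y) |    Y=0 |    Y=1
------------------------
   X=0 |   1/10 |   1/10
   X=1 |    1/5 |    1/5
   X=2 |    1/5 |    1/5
I(X;Y) = 0.0000 dits

Mutual information has multiple equivalent forms:
- I(X;Y) = H(X) - H(X|Y)
- I(X;Y) = H(Y) - H(Y|X)
- I(X;Y) = H(X) + H(Y) - H(X,Y)

Computing all quantities:
H(X) = 0.4581, H(Y) = 0.3010, H(X,Y) = 0.7592
H(X|Y) = 0.4581, H(Y|X) = 0.3010

Verification:
H(X) - H(X|Y) = 0.4581 - 0.4581 = 0.0000
H(Y) - H(Y|X) = 0.3010 - 0.3010 = 0.0000
H(X) + H(Y) - H(X,Y) = 0.4581 + 0.3010 - 0.7592 = 0.0000

All forms give I(X;Y) = 0.0000 dits. ✓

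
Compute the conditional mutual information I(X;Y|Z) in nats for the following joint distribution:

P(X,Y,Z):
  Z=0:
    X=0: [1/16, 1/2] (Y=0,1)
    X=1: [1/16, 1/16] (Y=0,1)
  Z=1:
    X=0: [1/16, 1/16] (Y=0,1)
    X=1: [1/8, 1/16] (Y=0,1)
0.0474 nats

Conditional mutual information: I(X;Y|Z) = H(X|Z) + H(Y|Z) - H(X,Y|Z)

H(Z) = 0.6211
H(X,Z) = 1.1574 → H(X|Z) = 0.5363
H(Y,Z) = 1.1574 → H(Y|Z) = 0.5363
H(X,Y,Z) = 1.6462 → H(X,Y|Z) = 1.0251

I(X;Y|Z) = 0.5363 + 0.5363 - 1.0251 = 0.0474 nats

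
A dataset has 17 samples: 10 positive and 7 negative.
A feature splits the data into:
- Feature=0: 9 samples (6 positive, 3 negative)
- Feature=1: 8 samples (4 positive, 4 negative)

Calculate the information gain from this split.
0.0207 bits

Information Gain = H(Y) - H(Y|Feature)

Before split:
P(positive) = 10/17 = 0.5882
H(Y) = 0.9774 bits

After split:
Feature=0: H = 0.9183 bits (weight = 9/17)
Feature=1: H = 1.0000 bits (weight = 8/17)
H(Y|Feature) = (9/17)×0.9183 + (8/17)×1.0000 = 0.9567 bits

Information Gain = 0.9774 - 0.9567 = 0.0207 bits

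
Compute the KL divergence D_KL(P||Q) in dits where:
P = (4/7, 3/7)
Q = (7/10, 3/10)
0.0160 dits

KL divergence: D_KL(P||Q) = Σ p(x) log(p(x)/q(x))

Computing term by term:
  x=0: 4/7 × log_10[(4/7)/(7/10)] = 4/7 × -0.0881 = -0.0504
  x=1: 3/7 × log_10[(3/7)/(3/10)] = 3/7 × 0.1549 = 0.0664

D_KL(P||Q) = 0.0160 dits

Note: KL divergence is always non-negative and equals 0 iff P = Q.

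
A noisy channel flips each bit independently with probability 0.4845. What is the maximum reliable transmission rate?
0.0007 bits

For a binary symmetric channel (BSC) with error probability p:
Capacity C = 1 - H(p) bits per symbol

where H(p) = -p log₂(p) - (1-p) log₂(1-p) is the binary entropy function.

H(0.4845) = 0.9993 bits
C = 1 - 0.9993 = 0.0007 bits per symbol

This means we can reliably transmit up to 0.0007 bits of information per channel use.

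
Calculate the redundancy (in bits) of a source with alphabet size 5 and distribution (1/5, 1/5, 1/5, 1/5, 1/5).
0.0000 bits

Redundancy measures how far a source is from maximum entropy:
R = H_max - H(X)

Maximum entropy for 5 symbols: H_max = log_2(5) = 2.3219 bits
Actual entropy: H(X) = 2.3219 bits
Redundancy: R = 2.3219 - 2.3219 = 0.0000 bits

This redundancy represents potential for compression: the source could be compressed by 0.0000 bits per symbol.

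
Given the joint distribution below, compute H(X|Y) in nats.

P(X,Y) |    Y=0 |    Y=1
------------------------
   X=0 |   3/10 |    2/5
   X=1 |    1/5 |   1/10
0.5867 nats

Using the chain rule: H(X|Y) = H(X,Y) - H(Y)

First, compute H(X,Y) = 1.2799 nats

Marginal P(Y) = (1/2, 1/2)
H(Y) = 0.6931 nats

H(X|Y) = H(X,Y) - H(Y) = 1.2799 - 0.6931 = 0.5867 nats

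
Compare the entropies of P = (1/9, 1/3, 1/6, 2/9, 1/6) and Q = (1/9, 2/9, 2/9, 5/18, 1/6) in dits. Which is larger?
Q

Computing entropies in dits:
H(P) = 0.6696
H(Q) = 0.6806

Distribution Q has higher entropy.

Intuition: The distribution closer to uniform (more spread out) has higher entropy.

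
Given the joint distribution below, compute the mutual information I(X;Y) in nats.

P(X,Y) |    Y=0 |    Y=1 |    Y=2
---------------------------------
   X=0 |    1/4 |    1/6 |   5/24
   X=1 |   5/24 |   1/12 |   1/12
0.0121 nats

Mutual information: I(X;Y) = H(X) + H(Y) - H(X,Y)

Marginals:
P(X) = (5/8, 3/8), H(X) = 0.6616 nats
P(Y) = (11/24, 1/4, 7/24), H(Y) = 1.0635 nats

Joint entropy: H(X,Y) = 1.7129 nats

I(X;Y) = 0.6616 + 1.0635 - 1.7129 = 0.0121 nats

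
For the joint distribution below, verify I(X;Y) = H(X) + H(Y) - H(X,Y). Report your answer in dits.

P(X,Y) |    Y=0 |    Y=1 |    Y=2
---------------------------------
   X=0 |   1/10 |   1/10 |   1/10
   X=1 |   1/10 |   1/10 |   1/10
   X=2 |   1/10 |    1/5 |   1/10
I(X;Y) = 0.0060 dits

Mutual information has multiple equivalent forms:
- I(X;Y) = H(X) - H(X|Y)
- I(X;Y) = H(Y) - H(Y|X)
- I(X;Y) = H(X) + H(Y) - H(X,Y)

Computing all quantities:
H(X) = 0.4729, H(Y) = 0.4729, H(X,Y) = 0.9398
H(X|Y) = 0.4669, H(Y|X) = 0.4669

Verification:
H(X) - H(X|Y) = 0.4729 - 0.4669 = 0.0060
H(Y) - H(Y|X) = 0.4729 - 0.4669 = 0.0060
H(X) + H(Y) - H(X,Y) = 0.4729 + 0.4729 - 0.9398 = 0.0060

All forms give I(X;Y) = 0.0060 dits. ✓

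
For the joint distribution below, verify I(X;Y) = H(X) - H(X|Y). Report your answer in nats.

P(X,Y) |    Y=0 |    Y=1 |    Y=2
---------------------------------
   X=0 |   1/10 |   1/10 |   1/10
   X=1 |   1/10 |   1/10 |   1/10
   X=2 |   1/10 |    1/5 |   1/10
I(X;Y) = 0.0138 nats

Mutual information has multiple equivalent forms:
- I(X;Y) = H(X) - H(X|Y)
- I(X;Y) = H(Y) - H(Y|X)
- I(X;Y) = H(X) + H(Y) - H(X,Y)

Computing all quantities:
H(X) = 1.0889, H(Y) = 1.0889, H(X,Y) = 2.1640
H(X|Y) = 1.0751, H(Y|X) = 1.0751

Verification:
H(X) - H(X|Y) = 1.0889 - 1.0751 = 0.0138
H(Y) - H(Y|X) = 1.0889 - 1.0751 = 0.0138
H(X) + H(Y) - H(X,Y) = 1.0889 + 1.0889 - 2.1640 = 0.0138

All forms give I(X;Y) = 0.0138 nats. ✓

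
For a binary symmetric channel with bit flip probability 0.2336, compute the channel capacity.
0.2158 bits

For a binary symmetric channel (BSC) with error probability p:
Capacity C = 1 - H(p) bits per symbol

where H(p) = -p log₂(p) - (1-p) log₂(1-p) is the binary entropy function.

H(0.2336) = 0.7842 bits
C = 1 - 0.7842 = 0.2158 bits per symbol

This means we can reliably transmit up to 0.2158 bits of information per channel use.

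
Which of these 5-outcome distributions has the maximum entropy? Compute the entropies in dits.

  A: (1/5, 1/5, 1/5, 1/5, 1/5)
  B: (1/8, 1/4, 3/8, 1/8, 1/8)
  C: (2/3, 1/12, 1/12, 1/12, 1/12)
A

For a discrete distribution over n outcomes, entropy is maximized by the uniform distribution.

Computing entropies:
H(A) = 0.6990 dits
H(B) = 0.6489 dits
H(C) = 0.4771 dits

The uniform distribution (where all probabilities equal 1/5) achieves the maximum entropy of log_10(5) = 0.6990 dits.

Distribution A has the highest entropy.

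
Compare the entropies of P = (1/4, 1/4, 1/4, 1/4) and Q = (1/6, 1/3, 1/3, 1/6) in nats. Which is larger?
P

Computing entropies in nats:
H(P) = 1.3863
H(Q) = 1.3297

Distribution P has higher entropy.

Intuition: The distribution closer to uniform (more spread out) has higher entropy.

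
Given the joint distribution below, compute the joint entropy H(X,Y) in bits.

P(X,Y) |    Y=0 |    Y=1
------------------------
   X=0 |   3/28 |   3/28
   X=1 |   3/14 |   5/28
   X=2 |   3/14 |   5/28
2.5306 bits

Joint entropy is H(X,Y) = -Σ_{x,y} p(x,y) log p(x,y).

Summing over all non-zero entries:
H(X,Y) = -[3/28·log_2(3/28) + 3/28·log_2(3/28) + 3/14·log_2(3/14) + 5/28·log_2(5/28) + 3/14·log_2(3/14) + 5/28·log_2(5/28)]
H(X,Y) = 2.5306 bits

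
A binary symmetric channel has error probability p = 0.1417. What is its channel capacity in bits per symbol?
0.4113 bits

For a binary symmetric channel (BSC) with error probability p:
Capacity C = 1 - H(p) bits per symbol

where H(p) = -p log₂(p) - (1-p) log₂(1-p) is the binary entropy function.

H(0.1417) = 0.5887 bits
C = 1 - 0.5887 = 0.4113 bits per symbol

This means we can reliably transmit up to 0.4113 bits of information per channel use.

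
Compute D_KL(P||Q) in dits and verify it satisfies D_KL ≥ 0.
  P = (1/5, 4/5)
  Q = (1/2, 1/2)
0.0837 dits

KL divergence satisfies the Gibbs inequality: D_KL(P||Q) ≥ 0 for all distributions P, Q.

D_KL(P||Q) = Σ p(x) log(p(x)/q(x))
Term by term:
  x=0: 1/5 × log_10[(1/5)/(1/2)] = -0.0796
  x=1: 4/5 × log_10[(4/5)/(1/2)] = 0.1633
D_KL(P||Q) = 0.0837 dits

D_KL(P||Q) = 0.0837 ≥ 0 ✓

This non-negativity is a fundamental property: relative entropy cannot be negative because it measures how different Q is from P.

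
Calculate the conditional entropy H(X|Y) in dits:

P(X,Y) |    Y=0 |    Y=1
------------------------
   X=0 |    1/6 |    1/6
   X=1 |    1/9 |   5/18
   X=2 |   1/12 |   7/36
0.4641 dits

Using the chain rule: H(X|Y) = H(X,Y) - H(Y)

First, compute H(X,Y) = 0.7482 dits

Marginal P(Y) = (13/36, 23/36)
H(Y) = 0.2841 dits

H(X|Y) = H(X,Y) - H(Y) = 0.7482 - 0.2841 = 0.4641 dits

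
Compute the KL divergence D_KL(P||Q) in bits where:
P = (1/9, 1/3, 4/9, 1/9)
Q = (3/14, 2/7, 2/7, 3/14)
0.1469 bits

KL divergence: D_KL(P||Q) = Σ p(x) log(p(x)/q(x))

Computing term by term:
  x=0: 1/9 × log_2[(1/9)/(3/14)] = 1/9 × -0.9475 = -0.1053
  x=1: 1/3 × log_2[(1/3)/(2/7)] = 1/3 × 0.2224 = 0.0741
  x=2: 4/9 × log_2[(4/9)/(2/7)] = 4/9 × 0.6374 = 0.2833
  x=3: 1/9 × log_2[(1/9)/(3/14)] = 1/9 × -0.9475 = -0.1053

D_KL(P||Q) = 0.1469 bits

Note: KL divergence is always non-negative and equals 0 iff P = Q.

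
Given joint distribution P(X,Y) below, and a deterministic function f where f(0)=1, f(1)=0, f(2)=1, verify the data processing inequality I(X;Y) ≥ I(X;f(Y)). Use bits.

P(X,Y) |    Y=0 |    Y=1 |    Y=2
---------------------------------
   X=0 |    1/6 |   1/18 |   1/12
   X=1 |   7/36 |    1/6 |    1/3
I(X;Y) = 0.0473, I(X;f(Y)) = 0.0031, inequality holds: 0.0473 ≥ 0.0031

Data Processing Inequality: For any Markov chain X → Y → Z, we have I(X;Y) ≥ I(X;Z).

Here Z = f(Y) is a deterministic function of Y, forming X → Y → Z.

Original I(X;Y) = 0.0473 bits

After applying f:
P(X,Z) where Z=f(Y):
- P(X,Z=0) = P(X,Y=1)
- P(X,Z=1) = P(X,Y=0) + P(X,Y=2)

I(X;Z) = I(X;f(Y)) = 0.0031 bits

Verification: 0.0473 ≥ 0.0031 ✓

Information cannot be created by processing; the function f can only lose information about X.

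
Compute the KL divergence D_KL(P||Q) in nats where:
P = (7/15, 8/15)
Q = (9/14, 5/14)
0.0644 nats

KL divergence: D_KL(P||Q) = Σ p(x) log(p(x)/q(x))

Computing term by term:
  x=0: 7/15 × log_e[(7/15)/(9/14)] = 7/15 × -0.3203 = -0.1495
  x=1: 8/15 × log_e[(8/15)/(5/14)] = 8/15 × 0.4010 = 0.2139

D_KL(P||Q) = 0.0644 nats

Note: KL divergence is always non-negative and equals 0 iff P = Q.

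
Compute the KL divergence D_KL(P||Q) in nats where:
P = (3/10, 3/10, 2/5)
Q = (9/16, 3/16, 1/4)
0.1404 nats

KL divergence: D_KL(P||Q) = Σ p(x) log(p(x)/q(x))

Computing term by term:
  x=0: 3/10 × log_e[(3/10)/(9/16)] = 3/10 × -0.6286 = -0.1886
  x=1: 3/10 × log_e[(3/10)/(3/16)] = 3/10 × 0.4700 = 0.1410
  x=2: 2/5 × log_e[(2/5)/(1/4)] = 2/5 × 0.4700 = 0.1880

D_KL(P||Q) = 0.1404 nats

Note: KL divergence is always non-negative and equals 0 iff P = Q.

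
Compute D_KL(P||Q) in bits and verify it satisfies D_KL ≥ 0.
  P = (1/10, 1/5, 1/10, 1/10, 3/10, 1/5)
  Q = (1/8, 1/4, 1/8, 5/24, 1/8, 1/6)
0.1969 bits

KL divergence satisfies the Gibbs inequality: D_KL(P||Q) ≥ 0 for all distributions P, Q.

D_KL(P||Q) = Σ p(x) log(p(x)/q(x))
Term by term:
  x=0: 1/10 × log_2[(1/10)/(1/8)] = -0.0322
  x=1: 1/5 × log_2[(1/5)/(1/4)] = -0.0644
  x=2: 1/10 × log_2[(1/10)/(1/8)] = -0.0322
  x=3: 1/10 × log_2[(1/10)/(5/24)] = -0.1059
  x=4: 3/10 × log_2[(3/10)/(1/8)] = 0.3789
  x=5: 1/5 × log_2[(1/5)/(1/6)] = 0.0526
D_KL(P||Q) = 0.1969 bits

D_KL(P||Q) = 0.1969 ≥ 0 ✓

This non-negativity is a fundamental property: relative entropy cannot be negative because it measures how different Q is from P.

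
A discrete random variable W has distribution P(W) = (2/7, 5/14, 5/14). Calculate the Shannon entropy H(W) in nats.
1.0934 nats

Shannon entropy is H(X) = -Σ p(x) log p(x).

For P = (2/7, 5/14, 5/14):
H = -2/7 × log_e(2/7) -5/14 × log_e(5/14) -5/14 × log_e(5/14)
H = 1.0934 nats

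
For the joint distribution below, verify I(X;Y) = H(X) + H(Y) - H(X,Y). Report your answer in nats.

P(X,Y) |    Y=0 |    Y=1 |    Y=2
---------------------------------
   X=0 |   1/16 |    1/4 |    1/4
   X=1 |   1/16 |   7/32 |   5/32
I(X;Y) = 0.0041 nats

Mutual information has multiple equivalent forms:
- I(X;Y) = H(X) - H(X|Y)
- I(X;Y) = H(Y) - H(Y|X)
- I(X;Y) = H(X) + H(Y) - H(X,Y)

Computing all quantities:
H(X) = 0.6853, H(Y) = 0.9810, H(X,Y) = 1.6622
H(X|Y) = 0.6812, H(Y|X) = 0.9769

Verification:
H(X) - H(X|Y) = 0.6853 - 0.6812 = 0.0041
H(Y) - H(Y|X) = 0.9810 - 0.9769 = 0.0041
H(X) + H(Y) - H(X,Y) = 0.6853 + 0.9810 - 1.6622 = 0.0041

All forms give I(X;Y) = 0.0041 nats. ✓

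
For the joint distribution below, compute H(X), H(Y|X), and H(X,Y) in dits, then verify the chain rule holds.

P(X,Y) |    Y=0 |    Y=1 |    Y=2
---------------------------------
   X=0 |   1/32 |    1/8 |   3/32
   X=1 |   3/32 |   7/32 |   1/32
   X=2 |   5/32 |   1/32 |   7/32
H(X,Y) = 0.8615, H(X) = 0.4689, H(Y|X) = 0.3926 (all in dits)

Chain rule: H(X,Y) = H(X) + H(Y|X)

Left side — joint entropy directly:
H(X,Y) = -Σ p(x,y) log p(x,y) = 0.8615 dits

Right side — compute H(Y|X) from the conditional distributions:
P(X) = (1/4, 11/32, 13/32), so H(X) = 0.4689 dits
H(Y|X) = Σ_x P(X=x) · H(Y|X=x):
  P(Y|X=0) = (1/8, 1/2, 3/8), H(Y|X=0) = 0.4231, weight P(X=0) = 1/4
  P(Y|X=1) = (3/11, 7/11, 1/11), H(Y|X=1) = 0.3735, weight P(X=1) = 11/32
  P(Y|X=2) = (5/13, 1/13, 7/13), H(Y|X=2) = 0.3901, weight P(X=2) = 13/32
H(Y|X) = 0.3926 dits

H(X) + H(Y|X) = 0.4689 + 0.3926 = 0.8615 dits

Both sides equal 0.8615 dits. ✓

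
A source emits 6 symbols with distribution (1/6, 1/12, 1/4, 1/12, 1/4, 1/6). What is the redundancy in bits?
0.1258 bits

Redundancy measures how far a source is from maximum entropy:
R = H_max - H(X)

Maximum entropy for 6 symbols: H_max = log_2(6) = 2.5850 bits
Actual entropy: H(X) = 2.4591 bits
Redundancy: R = 2.5850 - 2.4591 = 0.1258 bits

This redundancy represents potential for compression: the source could be compressed by 0.1258 bits per symbol.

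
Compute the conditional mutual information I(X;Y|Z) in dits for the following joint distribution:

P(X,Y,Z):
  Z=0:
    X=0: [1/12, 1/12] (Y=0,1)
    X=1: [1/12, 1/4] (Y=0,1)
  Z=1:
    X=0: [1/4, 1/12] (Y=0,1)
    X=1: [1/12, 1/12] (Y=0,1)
0.0133 dits

Conditional mutual information: I(X;Y|Z) = H(X|Z) + H(Y|Z) - H(X,Y|Z)

H(Z) = 0.3010
H(X,Z) = 0.5775 → H(X|Z) = 0.2764
H(Y,Z) = 0.5775 → H(Y|Z) = 0.2764
H(X,Y,Z) = 0.8406 → H(X,Y|Z) = 0.5396

I(X;Y|Z) = 0.2764 + 0.2764 - 0.5396 = 0.0133 dits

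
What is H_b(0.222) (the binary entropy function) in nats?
0.5294 nats

The binary entropy function is:
H(p) = -p log(p) - (1-p) log(1-p)

H(0.222) = -0.222 × log_e(0.222) - 0.778 × log_e(0.778)
H(0.222) = 0.5294 nats

Note: Binary entropy is maximized at p=0.5 (H=1 bit) and minimized at p=0 or p=1 (H=0).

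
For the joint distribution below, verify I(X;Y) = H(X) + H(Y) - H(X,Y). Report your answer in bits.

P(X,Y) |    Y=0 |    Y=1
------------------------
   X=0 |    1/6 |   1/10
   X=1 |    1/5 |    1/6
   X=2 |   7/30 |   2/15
I(X;Y) = 0.0052 bits

Mutual information has multiple equivalent forms:
- I(X;Y) = H(X) - H(X|Y)
- I(X;Y) = H(Y) - H(Y|X)
- I(X;Y) = H(X) + H(Y) - H(X,Y)

Computing all quantities:
H(X) = 1.5700, H(Y) = 0.9710, H(X,Y) = 2.5357
H(X|Y) = 1.5648, H(Y|X) = 0.9657

Verification:
H(X) - H(X|Y) = 1.5700 - 1.5648 = 0.0052
H(Y) - H(Y|X) = 0.9710 - 0.9657 = 0.0052
H(X) + H(Y) - H(X,Y) = 1.5700 + 0.9710 - 2.5357 = 0.0052

All forms give I(X;Y) = 0.0052 bits. ✓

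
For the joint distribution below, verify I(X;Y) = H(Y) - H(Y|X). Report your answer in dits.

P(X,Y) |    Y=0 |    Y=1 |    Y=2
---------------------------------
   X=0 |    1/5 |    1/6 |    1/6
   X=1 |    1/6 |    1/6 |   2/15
I(X;Y) = 0.0005 dits

Mutual information has multiple equivalent forms:
- I(X;Y) = H(X) - H(X|Y)
- I(X;Y) = H(Y) - H(Y|X)
- I(X;Y) = H(X) + H(Y) - H(X,Y)

Computing all quantities:
H(X) = 0.3001, H(Y) = 0.4757, H(X,Y) = 0.7752
H(X|Y) = 0.2996, H(Y|X) = 0.4752

Verification:
H(X) - H(X|Y) = 0.3001 - 0.2996 = 0.0005
H(Y) - H(Y|X) = 0.4757 - 0.4752 = 0.0005
H(X) + H(Y) - H(X,Y) = 0.3001 + 0.4757 - 0.7752 = 0.0005

All forms give I(X;Y) = 0.0005 dits. ✓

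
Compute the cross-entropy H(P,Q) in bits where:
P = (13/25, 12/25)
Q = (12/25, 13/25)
1.0035 bits

Cross-entropy: H(P,Q) = -Σ p(x) log q(x)

Alternatively: H(P,Q) = H(P) + D_KL(P||Q)
H(P) = 0.9988 bits
D_KL(P||Q) = 0.0046 bits

H(P,Q) = 0.9988 + 0.0046 = 1.0035 bits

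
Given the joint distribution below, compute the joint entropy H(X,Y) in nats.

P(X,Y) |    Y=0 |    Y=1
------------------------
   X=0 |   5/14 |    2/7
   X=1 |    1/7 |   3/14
1.3337 nats

Joint entropy is H(X,Y) = -Σ_{x,y} p(x,y) log p(x,y).

Summing over all non-zero entries:
H(X,Y) = -[5/14·log_e(5/14) + 2/7·log_e(2/7) + 1/7·log_e(1/7) + 3/14·log_e(3/14)]
H(X,Y) = 1.3337 nats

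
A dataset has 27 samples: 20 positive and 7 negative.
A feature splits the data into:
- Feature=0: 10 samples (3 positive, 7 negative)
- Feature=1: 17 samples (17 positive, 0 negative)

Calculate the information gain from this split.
0.4992 bits

Information Gain = H(Y) - H(Y|Feature)

Before split:
P(positive) = 20/27 = 0.7407
H(Y) = 0.8256 bits

After split:
Feature=0: H = 0.8813 bits (weight = 10/27)
Feature=1: H = 0.0000 bits (weight = 17/27)
H(Y|Feature) = (10/27)×0.8813 + (17/27)×0.0000 = 0.3264 bits

Information Gain = 0.8256 - 0.3264 = 0.4992 bits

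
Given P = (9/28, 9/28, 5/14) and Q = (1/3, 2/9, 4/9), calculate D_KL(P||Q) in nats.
0.0288 nats

KL divergence: D_KL(P||Q) = Σ p(x) log(p(x)/q(x))

Computing term by term:
  x=0: 9/28 × log_e[(9/28)/(1/3)] = 9/28 × -0.0364 = -0.0117
  x=1: 9/28 × log_e[(9/28)/(2/9)] = 9/28 × 0.3691 = 0.1186
  x=2: 5/14 × log_e[(5/14)/(4/9)] = 5/14 × -0.2187 = -0.0781

D_KL(P||Q) = 0.0288 nats

Note: KL divergence is always non-negative and equals 0 iff P = Q.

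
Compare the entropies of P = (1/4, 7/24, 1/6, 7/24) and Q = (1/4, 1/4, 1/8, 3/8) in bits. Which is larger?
P

Computing entropies in bits:
H(P) = 1.9678
H(Q) = 1.9056

Distribution P has higher entropy.

Intuition: The distribution closer to uniform (more spread out) has higher entropy.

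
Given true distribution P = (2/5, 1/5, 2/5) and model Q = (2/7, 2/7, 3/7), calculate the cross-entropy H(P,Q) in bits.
1.5734 bits

Cross-entropy: H(P,Q) = -Σ p(x) log q(x)

Alternatively: H(P,Q) = H(P) + D_KL(P||Q)
H(P) = 1.5219 bits
D_KL(P||Q) = 0.0514 bits

H(P,Q) = 1.5219 + 0.0514 = 1.5734 bits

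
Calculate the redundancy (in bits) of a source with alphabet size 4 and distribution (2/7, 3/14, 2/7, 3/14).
0.0148 bits

Redundancy measures how far a source is from maximum entropy:
R = H_max - H(X)

Maximum entropy for 4 symbols: H_max = log_2(4) = 2.0000 bits
Actual entropy: H(X) = 1.9852 bits
Redundancy: R = 2.0000 - 1.9852 = 0.0148 bits

This redundancy represents potential for compression: the source could be compressed by 0.0148 bits per symbol.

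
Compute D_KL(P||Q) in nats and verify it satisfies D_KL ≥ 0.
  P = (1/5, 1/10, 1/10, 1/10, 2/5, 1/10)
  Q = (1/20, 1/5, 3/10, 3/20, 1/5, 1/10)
0.3348 nats

KL divergence satisfies the Gibbs inequality: D_KL(P||Q) ≥ 0 for all distributions P, Q.

D_KL(P||Q) = Σ p(x) log(p(x)/q(x))
Term by term:
  x=0: 1/5 × log_e[(1/5)/(1/20)] = 0.2773
  x=1: 1/10 × log_e[(1/10)/(1/5)] = -0.0693
  x=2: 1/10 × log_e[(1/10)/(3/10)] = -0.1099
  x=3: 1/10 × log_e[(1/10)/(3/20)] = -0.0405
  x=4: 2/5 × log_e[(2/5)/(1/5)] = 0.2773
  x=5: 1/10 × log_e[(1/10)/(1/10)] = 0.0000
D_KL(P||Q) = 0.3348 nats

D_KL(P||Q) = 0.3348 ≥ 0 ✓

This non-negativity is a fundamental property: relative entropy cannot be negative because it measures how different Q is from P.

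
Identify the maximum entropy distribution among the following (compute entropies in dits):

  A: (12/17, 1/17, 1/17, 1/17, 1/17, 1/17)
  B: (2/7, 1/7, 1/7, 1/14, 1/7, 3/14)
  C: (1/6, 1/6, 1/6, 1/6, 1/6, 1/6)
C

For a discrete distribution over n outcomes, entropy is maximized by the uniform distribution.

Computing entropies:
H(A) = 0.4687 dits
H(B) = 0.7429 dits
H(C) = 0.7782 dits

The uniform distribution (where all probabilities equal 1/6) achieves the maximum entropy of log_10(6) = 0.7782 dits.

Distribution C has the highest entropy.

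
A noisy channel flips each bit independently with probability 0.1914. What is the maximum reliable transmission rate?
0.2956 bits

For a binary symmetric channel (BSC) with error probability p:
Capacity C = 1 - H(p) bits per symbol

where H(p) = -p log₂(p) - (1-p) log₂(1-p) is the binary entropy function.

H(0.1914) = 0.7044 bits
C = 1 - 0.7044 = 0.2956 bits per symbol

This means we can reliably transmit up to 0.2956 bits of information per channel use.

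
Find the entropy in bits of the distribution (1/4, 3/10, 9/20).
1.5395 bits

Shannon entropy is H(X) = -Σ p(x) log p(x).

For P = (1/4, 3/10, 9/20):
H = -1/4 × log_2(1/4) -3/10 × log_2(3/10) -9/20 × log_2(9/20)
H = 1.5395 bits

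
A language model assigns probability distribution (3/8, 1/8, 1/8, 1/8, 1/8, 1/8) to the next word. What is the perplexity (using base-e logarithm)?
5.2987

Perplexity is e^H (or exp(H) for natural log).

First, H = -Σ p log p = 1.6675 nats
Perplexity = e^1.6675 = 5.2987

Interpretation: The model's uncertainty is equivalent to choosing uniformly among 5.3 options.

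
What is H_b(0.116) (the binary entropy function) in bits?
0.5178 bits

The binary entropy function is:
H(p) = -p log(p) - (1-p) log(1-p)

H(0.116) = -0.116 × log_2(0.116) - 0.884 × log_2(0.884)
H(0.116) = 0.5178 bits

Note: Binary entropy is maximized at p=0.5 (H=1 bit) and minimized at p=0 or p=1 (H=0).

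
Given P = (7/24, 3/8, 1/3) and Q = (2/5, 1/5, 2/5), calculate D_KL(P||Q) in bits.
0.1195 bits

KL divergence: D_KL(P||Q) = Σ p(x) log(p(x)/q(x))

Computing term by term:
  x=0: 7/24 × log_2[(7/24)/(2/5)] = 7/24 × -0.4557 = -0.1329
  x=1: 3/8 × log_2[(3/8)/(1/5)] = 3/8 × 0.9069 = 0.3401
  x=2: 1/3 × log_2[(1/3)/(2/5)] = 1/3 × -0.2630 = -0.0877

D_KL(P||Q) = 0.1195 bits

Note: KL divergence is always non-negative and equals 0 iff P = Q.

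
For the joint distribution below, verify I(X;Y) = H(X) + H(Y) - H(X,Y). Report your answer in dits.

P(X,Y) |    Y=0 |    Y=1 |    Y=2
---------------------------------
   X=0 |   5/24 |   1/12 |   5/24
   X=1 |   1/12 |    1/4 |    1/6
I(X;Y) = 0.0320 dits

Mutual information has multiple equivalent forms:
- I(X;Y) = H(X) - H(X|Y)
- I(X;Y) = H(Y) - H(Y|X)
- I(X;Y) = H(X) + H(Y) - H(X,Y)

Computing all quantities:
H(X) = 0.3010, H(Y) = 0.4749, H(X,Y) = 0.7439
H(X|Y) = 0.2691, H(Y|X) = 0.4429

Verification:
H(X) - H(X|Y) = 0.3010 - 0.2691 = 0.0320
H(Y) - H(Y|X) = 0.4749 - 0.4429 = 0.0320
H(X) + H(Y) - H(X,Y) = 0.3010 + 0.4749 - 0.7439 = 0.0320

All forms give I(X;Y) = 0.0320 dits. ✓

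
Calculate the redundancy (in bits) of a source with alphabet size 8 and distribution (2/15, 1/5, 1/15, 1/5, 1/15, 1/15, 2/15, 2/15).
0.1271 bits

Redundancy measures how far a source is from maximum entropy:
R = H_max - H(X)

Maximum entropy for 8 symbols: H_max = log_2(8) = 3.0000 bits
Actual entropy: H(X) = 2.8729 bits
Redundancy: R = 3.0000 - 2.8729 = 0.1271 bits

This redundancy represents potential for compression: the source could be compressed by 0.1271 bits per symbol.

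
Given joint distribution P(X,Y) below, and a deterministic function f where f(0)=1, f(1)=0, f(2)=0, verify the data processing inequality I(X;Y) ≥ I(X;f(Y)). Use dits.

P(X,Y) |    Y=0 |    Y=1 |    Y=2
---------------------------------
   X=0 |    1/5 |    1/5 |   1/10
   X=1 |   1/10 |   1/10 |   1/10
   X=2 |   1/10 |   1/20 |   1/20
I(X;Y) = 0.0067, I(X;f(Y)) = 0.0030, inequality holds: 0.0067 ≥ 0.0030

Data Processing Inequality: For any Markov chain X → Y → Z, we have I(X;Y) ≥ I(X;Z).

Here Z = f(Y) is a deterministic function of Y, forming X → Y → Z.

Original I(X;Y) = 0.0067 dits

After applying f:
P(X,Z) where Z=f(Y):
- P(X,Z=0) = P(X,Y=1) + P(X,Y=2)
- P(X,Z=1) = P(X,Y=0)

I(X;Z) = I(X;f(Y)) = 0.0030 dits

Verification: 0.0067 ≥ 0.0030 ✓

Information cannot be created by processing; the function f can only lose information about X.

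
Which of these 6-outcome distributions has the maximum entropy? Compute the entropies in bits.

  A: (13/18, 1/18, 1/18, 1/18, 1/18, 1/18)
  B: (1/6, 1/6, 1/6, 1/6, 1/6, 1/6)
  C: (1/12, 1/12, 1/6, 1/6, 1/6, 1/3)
B

For a discrete distribution over n outcomes, entropy is maximized by the uniform distribution.

Computing entropies:
H(A) = 1.4974 bits
H(B) = 2.5850 bits
H(C) = 2.4183 bits

The uniform distribution (where all probabilities equal 1/6) achieves the maximum entropy of log_2(6) = 2.5850 bits.

Distribution B has the highest entropy.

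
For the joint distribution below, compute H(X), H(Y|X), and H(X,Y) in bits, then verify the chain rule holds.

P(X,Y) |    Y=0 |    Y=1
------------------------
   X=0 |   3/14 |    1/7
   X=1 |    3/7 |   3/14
H(X,Y) = 1.8774, H(X) = 0.9403, H(Y|X) = 0.9371 (all in bits)

Chain rule: H(X,Y) = H(X) + H(Y|X)

Left side — joint entropy directly:
H(X,Y) = -Σ p(x,y) log p(x,y) = 1.8774 bits

Right side — compute H(Y|X) from the conditional distributions:
P(X) = (5/14, 9/14), so H(X) = 0.9403 bits
H(Y|X) = Σ_x P(X=x) · H(Y|X=x):
  P(Y|X=0) = (3/5, 2/5), H(Y|X=0) = 0.9710, weight P(X=0) = 5/14
  P(Y|X=1) = (2/3, 1/3), H(Y|X=1) = 0.9183, weight P(X=1) = 9/14
H(Y|X) = 0.9371 bits

H(X) + H(Y|X) = 0.9403 + 0.9371 = 1.8774 bits

Both sides equal 1.8774 bits. ✓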